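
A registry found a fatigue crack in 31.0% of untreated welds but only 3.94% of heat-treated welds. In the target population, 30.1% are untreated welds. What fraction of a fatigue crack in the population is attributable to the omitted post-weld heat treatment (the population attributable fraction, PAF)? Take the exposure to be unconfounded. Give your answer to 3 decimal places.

p₁ = 0.31, p₀ = 0.0394.
Overall risk P(Y=1) = π·p₁ + (1−π)·p₀ = 0.301×0.31 + 0.699×0.0394 = 0.12085.
Under exogeneity, PAF = [P(Y=1) − p₀] / P(Y=1).
PAF = (0.12085 − 0.0394) / 0.12085 ≈ 0.6740

PAF ≈ 0.674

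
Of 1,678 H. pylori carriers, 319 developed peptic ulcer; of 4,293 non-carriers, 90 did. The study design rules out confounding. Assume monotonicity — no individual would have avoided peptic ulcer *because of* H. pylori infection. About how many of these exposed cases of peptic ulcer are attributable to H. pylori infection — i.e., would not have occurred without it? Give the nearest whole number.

about 284 cases

p₁ = P(outcome | exposed) = 319/1678 = 0.19011
p₀ = P(outcome | unexposed) = 90/4293 = 0.020964
PN = (p₁ − p₀)/p₁ = (0.19011 − 0.020964) / 0.19011 ≈ 0.88972.
Attributable cases ≈ PN × (exposed cases) = 0.88972 × 319 ≈ 283.82.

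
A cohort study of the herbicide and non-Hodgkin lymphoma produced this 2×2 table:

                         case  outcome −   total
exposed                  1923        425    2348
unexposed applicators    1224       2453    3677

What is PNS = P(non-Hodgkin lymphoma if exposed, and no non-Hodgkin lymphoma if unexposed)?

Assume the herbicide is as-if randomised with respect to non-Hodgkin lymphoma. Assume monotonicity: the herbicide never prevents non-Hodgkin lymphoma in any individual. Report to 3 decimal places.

p₁ = P(outcome | exposed) = 1923/2348 = 0.81899
p₀ = P(outcome | unexposed) = 1224/3677 = 0.33288
Under exogeneity and monotonicity, PNS = p₁ − p₀.
PNS = 0.81899 − 0.33288 = 0.48611

PNS ≈ 0.486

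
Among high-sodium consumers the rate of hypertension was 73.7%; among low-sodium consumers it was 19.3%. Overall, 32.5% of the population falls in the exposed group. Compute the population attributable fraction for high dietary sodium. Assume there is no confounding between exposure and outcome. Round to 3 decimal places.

p₁ = 0.737, p₀ = 0.193.
Overall risk P(Y=1) = π·p₁ + (1−π)·p₀ = 0.325×0.737 + 0.675×0.193 = 0.3698.
Under exogeneity, PAF = [P(Y=1) − p₀] / P(Y=1).
PAF = (0.3698 − 0.193) / 0.3698 ≈ 0.4781

PAF ≈ 0.478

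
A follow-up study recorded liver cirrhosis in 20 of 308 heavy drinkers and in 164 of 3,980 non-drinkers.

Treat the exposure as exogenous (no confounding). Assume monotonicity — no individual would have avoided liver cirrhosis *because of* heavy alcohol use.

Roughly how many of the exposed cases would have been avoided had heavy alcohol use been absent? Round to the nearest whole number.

p₁ = P(outcome | exposed) = 20/308 = 0.064935
p₀ = P(outcome | unexposed) = 164/3980 = 0.041206
PN = (p₁ − p₀)/p₁ = (0.064935 − 0.041206) / 0.064935 ≈ 0.36543.
Attributable cases ≈ PN × (exposed cases) = 0.36543 × 20 ≈ 7.31.

about 7 cases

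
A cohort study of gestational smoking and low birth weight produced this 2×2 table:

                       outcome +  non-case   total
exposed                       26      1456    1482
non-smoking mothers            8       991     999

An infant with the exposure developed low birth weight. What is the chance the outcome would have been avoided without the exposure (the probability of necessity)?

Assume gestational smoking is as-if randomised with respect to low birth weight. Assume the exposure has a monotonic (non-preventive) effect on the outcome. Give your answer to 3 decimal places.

p₁ = P(outcome | exposed) = 26/1482 = 0.017544
p₀ = P(outcome | unexposed) = 8/999 = 0.008008
Under exogeneity and monotonicity, PN = (p₁ − p₀) / p₁.
PN = (0.017544 − 0.008008) / 0.017544 = 0.0095359 / 0.017544 ≈ 0.5435

PN ≈ 0.544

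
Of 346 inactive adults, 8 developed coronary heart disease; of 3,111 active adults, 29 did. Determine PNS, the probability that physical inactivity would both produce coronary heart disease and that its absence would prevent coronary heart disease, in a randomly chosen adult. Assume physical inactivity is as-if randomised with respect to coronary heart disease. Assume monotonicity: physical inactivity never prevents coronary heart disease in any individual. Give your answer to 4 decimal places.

PNS ≈ 0.0138

p₁ = P(outcome | exposed) = 8/346 = 0.023121
p₀ = P(outcome | unexposed) = 29/3111 = 0.0093218
Under exogeneity and monotonicity, PNS = p₁ − p₀.
PNS = 0.023121 − 0.0093218 = 0.0138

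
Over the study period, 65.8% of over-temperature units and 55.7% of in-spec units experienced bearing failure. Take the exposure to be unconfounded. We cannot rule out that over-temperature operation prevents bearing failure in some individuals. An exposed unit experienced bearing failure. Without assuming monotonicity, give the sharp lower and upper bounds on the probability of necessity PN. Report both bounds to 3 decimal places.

p₁ = 0.658, p₀ = 0.557.
Under exogeneity alone the bounds on PN are max{0,(p₁−p₀)/p₁} ≤ PN ≤ min{1,(1−p₀)/p₁}.
  lower = (p₁ − p₀)/p₁ = 0.101 / 0.658 ≈ 0.1535
  upper = min{1, (1 − p₀)/p₁} = 0.443 / 0.658 ≈ 0.6733

0.153 ≤ PN ≤ 0.673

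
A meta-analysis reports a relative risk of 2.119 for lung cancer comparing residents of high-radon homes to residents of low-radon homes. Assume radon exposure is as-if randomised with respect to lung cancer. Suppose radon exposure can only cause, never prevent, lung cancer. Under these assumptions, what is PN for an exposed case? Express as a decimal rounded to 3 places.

Under exogeneity and monotonicity, PN = (RR − 1) / RR = 1 − 1/RR.
PN = (2.119 − 1) / 2.119 = 1.119 / 2.119 ≈ 0.5281

PN ≈ 0.528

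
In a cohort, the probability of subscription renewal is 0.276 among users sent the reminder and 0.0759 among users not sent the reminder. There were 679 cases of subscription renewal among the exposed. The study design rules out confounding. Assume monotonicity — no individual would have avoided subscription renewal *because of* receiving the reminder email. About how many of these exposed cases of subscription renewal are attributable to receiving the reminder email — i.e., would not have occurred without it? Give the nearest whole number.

Let p₁ = 0.276, p₀ = 0.0759.
PN = (p₁ − p₀)/p₁ = (0.276 − 0.0759) / 0.276 ≈ 0.72500.
Attributable cases ≈ PN × (exposed cases) = 0.72500 × 679 ≈ 492.28.

about 492 cases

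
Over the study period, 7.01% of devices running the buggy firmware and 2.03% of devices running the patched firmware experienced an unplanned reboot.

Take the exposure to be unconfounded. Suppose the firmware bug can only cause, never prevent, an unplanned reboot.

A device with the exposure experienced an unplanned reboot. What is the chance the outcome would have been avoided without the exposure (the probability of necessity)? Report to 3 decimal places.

p₁ = 0.0701, p₀ = 0.0203.
Under exogeneity and monotonicity, PN = (p₁ − p₀) / p₁.
PN = (0.0701 − 0.0203) / 0.0701 = 0.0498 / 0.0701 ≈ 0.7104

PN ≈ 0.710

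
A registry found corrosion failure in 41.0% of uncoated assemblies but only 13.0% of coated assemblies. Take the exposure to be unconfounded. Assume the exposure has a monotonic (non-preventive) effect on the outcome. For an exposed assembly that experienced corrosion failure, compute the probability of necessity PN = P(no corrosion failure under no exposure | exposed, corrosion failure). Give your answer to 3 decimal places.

p₁ = 0.41, p₀ = 0.13.
Under exogeneity and monotonicity, PN = (p₁ − p₀) / p₁.
PN = (0.41 − 0.13) / 0.41 = 0.28 / 0.41 ≈ 0.6829

PN ≈ 0.683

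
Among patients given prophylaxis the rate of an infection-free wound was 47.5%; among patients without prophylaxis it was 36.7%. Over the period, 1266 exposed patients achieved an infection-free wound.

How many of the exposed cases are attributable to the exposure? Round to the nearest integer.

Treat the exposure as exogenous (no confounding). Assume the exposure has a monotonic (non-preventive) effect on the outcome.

about 288 cases

p₁ = 0.475, p₀ = 0.367.
PN = (p₁ − p₀)/p₁ = (0.475 − 0.367) / 0.475 ≈ 0.22737.
Attributable cases ≈ PN × (exposed cases) = 0.22737 × 1266 ≈ 287.85.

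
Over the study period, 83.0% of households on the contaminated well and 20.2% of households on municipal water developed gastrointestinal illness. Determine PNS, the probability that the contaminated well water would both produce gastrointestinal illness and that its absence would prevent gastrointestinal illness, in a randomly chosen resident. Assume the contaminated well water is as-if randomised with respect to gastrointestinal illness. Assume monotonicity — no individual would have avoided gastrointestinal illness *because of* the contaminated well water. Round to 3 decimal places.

PNS ≈ 0.628

p₁ = 0.83, p₀ = 0.202.
Under exogeneity and monotonicity, PNS = p₁ − p₀.
PNS = 0.83 − 0.202 = 0.628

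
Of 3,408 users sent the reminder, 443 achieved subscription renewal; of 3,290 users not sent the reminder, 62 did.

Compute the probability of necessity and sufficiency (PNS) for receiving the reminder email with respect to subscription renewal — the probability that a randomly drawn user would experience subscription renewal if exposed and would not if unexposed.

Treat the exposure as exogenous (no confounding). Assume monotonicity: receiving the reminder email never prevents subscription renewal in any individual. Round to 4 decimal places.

PNS ≈ 0.1111

p₁ = P(outcome | exposed) = 443/3408 = 0.12999
p₀ = P(outcome | unexposed) = 62/3290 = 0.018845
Under exogeneity and monotonicity, PNS = p₁ − p₀.
PNS = 0.12999 − 0.018845 = 0.11114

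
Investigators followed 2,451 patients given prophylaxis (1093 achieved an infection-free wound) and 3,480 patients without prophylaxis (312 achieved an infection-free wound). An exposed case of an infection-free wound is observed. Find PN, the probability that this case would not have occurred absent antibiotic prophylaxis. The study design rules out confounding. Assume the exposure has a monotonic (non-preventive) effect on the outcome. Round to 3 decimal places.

p₁ = P(outcome | exposed) = 1093/2451 = 0.44594
p₀ = P(outcome | unexposed) = 312/3480 = 0.089655
Under exogeneity and monotonicity, PN = (p₁ − p₀) / p₁.
PN = (0.44594 − 0.089655) / 0.44594 = 0.35629 / 0.44594 ≈ 0.7990

PN ≈ 0.799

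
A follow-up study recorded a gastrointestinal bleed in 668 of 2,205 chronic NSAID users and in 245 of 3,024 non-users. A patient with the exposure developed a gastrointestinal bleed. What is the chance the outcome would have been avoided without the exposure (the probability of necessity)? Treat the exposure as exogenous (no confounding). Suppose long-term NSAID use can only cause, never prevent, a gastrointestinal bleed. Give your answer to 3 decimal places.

PN ≈ 0.733

p₁ = P(outcome | exposed) = 668/2205 = 0.30295
p₀ = P(outcome | unexposed) = 245/3024 = 0.081019
Under exogeneity and monotonicity, PN = (p₁ − p₀) / p₁.
PN = (0.30295 − 0.081019) / 0.30295 = 0.22193 / 0.30295 ≈ 0.7326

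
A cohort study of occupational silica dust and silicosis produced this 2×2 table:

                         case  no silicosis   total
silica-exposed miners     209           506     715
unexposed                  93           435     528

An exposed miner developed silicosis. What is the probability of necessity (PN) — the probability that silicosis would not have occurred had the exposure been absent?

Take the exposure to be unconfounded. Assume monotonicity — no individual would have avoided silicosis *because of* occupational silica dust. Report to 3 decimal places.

p₁ = P(outcome | exposed) = 209/715 = 0.29231
p₀ = P(outcome | unexposed) = 93/528 = 0.17614
Under exogeneity and monotonicity, PN = (p₁ − p₀) / p₁.
PN = (0.29231 − 0.17614) / 0.29231 = 0.11617 / 0.29231 ≈ 0.3974

PN ≈ 0.397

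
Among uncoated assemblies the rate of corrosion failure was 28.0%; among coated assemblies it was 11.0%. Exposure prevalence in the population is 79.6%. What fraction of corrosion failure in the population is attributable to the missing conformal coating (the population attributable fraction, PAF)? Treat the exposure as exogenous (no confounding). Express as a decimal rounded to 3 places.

PAF ≈ 0.552

p₁ = 0.28, p₀ = 0.11.
Overall risk P(Y=1) = π·p₁ + (1−π)·p₀ = 0.796×0.28 + 0.204×0.11 = 0.24532.
Under exogeneity, PAF = [P(Y=1) − p₀] / P(Y=1).
PAF = (0.24532 − 0.11) / 0.24532 ≈ 0.5516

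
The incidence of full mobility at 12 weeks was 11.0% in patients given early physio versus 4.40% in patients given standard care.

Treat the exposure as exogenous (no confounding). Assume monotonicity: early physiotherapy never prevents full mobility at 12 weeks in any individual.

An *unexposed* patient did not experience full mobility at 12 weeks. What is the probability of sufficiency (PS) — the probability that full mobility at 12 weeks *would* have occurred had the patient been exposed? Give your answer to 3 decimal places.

PS ≈ 0.069

p₁ = 0.11, p₀ = 0.044.
Under exogeneity and monotonicity, PS = (p₁ − p₀) / (1 − p₀).
PS = (0.11 − 0.044) / (1 − 0.044) = 0.066 / 0.956 ≈ 0.0690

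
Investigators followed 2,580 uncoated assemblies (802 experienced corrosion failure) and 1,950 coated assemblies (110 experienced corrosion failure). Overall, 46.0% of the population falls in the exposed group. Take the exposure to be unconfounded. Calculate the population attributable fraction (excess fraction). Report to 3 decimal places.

PAF ≈ 0.675

p₁ = P(outcome | exposed) = 802/2580 = 0.31085
p₀ = P(outcome | unexposed) = 110/1950 = 0.05641
Overall risk P(Y=1) = π·p₁ + (1−π)·p₀ = 0.46×0.31085 + 0.54×0.05641 = 0.17345.
Under exogeneity, PAF = [P(Y=1) − p₀] / P(Y=1).
PAF = (0.17345 − 0.05641) / 0.17345 ≈ 0.6748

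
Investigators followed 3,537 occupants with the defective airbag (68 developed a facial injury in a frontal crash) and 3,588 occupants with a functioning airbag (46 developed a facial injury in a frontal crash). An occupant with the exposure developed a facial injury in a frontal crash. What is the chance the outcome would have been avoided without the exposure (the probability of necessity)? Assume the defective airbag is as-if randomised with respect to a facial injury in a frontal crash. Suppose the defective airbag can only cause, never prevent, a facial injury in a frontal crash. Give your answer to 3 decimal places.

PN ≈ 0.333

p₁ = P(outcome | exposed) = 68/3537 = 0.019225
p₀ = P(outcome | unexposed) = 46/3588 = 0.012821
Under exogeneity and monotonicity, PN = (p₁ − p₀) / p₁.
PN = (0.019225 − 0.012821) / 0.019225 = 0.0064048 / 0.019225 ≈ 0.3331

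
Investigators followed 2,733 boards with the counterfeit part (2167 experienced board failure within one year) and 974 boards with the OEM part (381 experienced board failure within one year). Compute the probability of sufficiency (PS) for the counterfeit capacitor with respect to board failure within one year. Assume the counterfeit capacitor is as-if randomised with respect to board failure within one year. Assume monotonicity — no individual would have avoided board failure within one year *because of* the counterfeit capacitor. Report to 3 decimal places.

PS ≈ 0.660

p₁ = P(outcome | exposed) = 2167/2733 = 0.7929
p₀ = P(outcome | unexposed) = 381/974 = 0.39117
Under exogeneity and monotonicity, PS = (p₁ − p₀) / (1 − p₀).
PS = (0.7929 − 0.39117) / (1 − 0.39117) = 0.40173 / 0.60883 ≈ 0.6598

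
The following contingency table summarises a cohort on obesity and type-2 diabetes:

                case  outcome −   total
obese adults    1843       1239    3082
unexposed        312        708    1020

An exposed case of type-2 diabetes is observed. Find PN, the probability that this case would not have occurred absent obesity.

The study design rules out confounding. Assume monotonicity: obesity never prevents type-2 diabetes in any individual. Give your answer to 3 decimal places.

p₁ = P(outcome | exposed) = 1843/3082 = 0.59799
p₀ = P(outcome | unexposed) = 312/1020 = 0.30588
Under exogeneity and monotonicity, PN = (p₁ − p₀) / p₁.
PN = (0.59799 − 0.30588) / 0.59799 = 0.29211 / 0.59799 ≈ 0.4885

PN ≈ 0.488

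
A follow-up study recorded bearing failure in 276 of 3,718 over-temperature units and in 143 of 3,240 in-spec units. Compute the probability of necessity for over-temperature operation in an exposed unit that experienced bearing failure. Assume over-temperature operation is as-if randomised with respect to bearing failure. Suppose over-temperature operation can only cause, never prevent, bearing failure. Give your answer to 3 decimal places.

PN ≈ 0.405

p₁ = P(outcome | exposed) = 276/3718 = 0.074233
p₀ = P(outcome | unexposed) = 143/3240 = 0.044136
Under exogeneity and monotonicity, PN = (p₁ − p₀) / p₁.
PN = (0.074233 − 0.044136) / 0.074233 = 0.030098 / 0.074233 ≈ 0.4054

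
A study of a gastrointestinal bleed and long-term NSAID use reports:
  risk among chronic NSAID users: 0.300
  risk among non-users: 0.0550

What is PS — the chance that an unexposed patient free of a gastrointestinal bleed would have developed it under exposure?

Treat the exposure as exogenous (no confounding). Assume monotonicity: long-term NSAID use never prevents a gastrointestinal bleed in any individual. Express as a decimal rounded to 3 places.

Let p₁ = 0.3, p₀ = 0.055.
Under exogeneity and monotonicity, PS = (p₁ − p₀) / (1 − p₀).
PS = (0.3 − 0.055) / (1 − 0.055) = 0.245 / 0.945 ≈ 0.2593

PS ≈ 0.259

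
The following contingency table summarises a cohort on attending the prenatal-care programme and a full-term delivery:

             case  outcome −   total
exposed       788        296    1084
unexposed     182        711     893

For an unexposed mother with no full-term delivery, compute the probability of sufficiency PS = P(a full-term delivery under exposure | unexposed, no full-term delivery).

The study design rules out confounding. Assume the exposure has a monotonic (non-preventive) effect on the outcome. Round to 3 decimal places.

PS ≈ 0.657

p₁ = P(outcome | exposed) = 788/1084 = 0.72694
p₀ = P(outcome | unexposed) = 182/893 = 0.20381
Under exogeneity and monotonicity, PS = (p₁ − p₀) / (1 − p₀).
PS = (0.72694 − 0.20381) / (1 − 0.20381) = 0.52313 / 0.79619 ≈ 0.6570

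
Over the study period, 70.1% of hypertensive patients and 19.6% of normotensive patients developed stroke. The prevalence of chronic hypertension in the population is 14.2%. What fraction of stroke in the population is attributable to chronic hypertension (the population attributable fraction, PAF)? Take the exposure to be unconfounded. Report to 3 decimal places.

p₁ = 0.701, p₀ = 0.196.
Overall risk P(Y=1) = π·p₁ + (1−π)·p₀ = 0.142×0.701 + 0.858×0.196 = 0.26771.
Under exogeneity, PAF = [P(Y=1) − p₀] / P(Y=1).
PAF = (0.26771 − 0.196) / 0.26771 ≈ 0.2679

PAF ≈ 0.268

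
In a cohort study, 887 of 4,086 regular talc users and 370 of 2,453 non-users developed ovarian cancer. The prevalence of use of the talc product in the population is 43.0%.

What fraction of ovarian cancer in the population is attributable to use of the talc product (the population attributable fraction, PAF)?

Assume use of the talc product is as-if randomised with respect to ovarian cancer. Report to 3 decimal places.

p₁ = P(outcome | exposed) = 887/4086 = 0.21708
p₀ = P(outcome | unexposed) = 370/2453 = 0.15084
Overall risk P(Y=1) = π·p₁ + (1−π)·p₀ = 0.43×0.21708 + 0.57×0.15084 = 0.17932.
Under exogeneity, PAF = [P(Y=1) − p₀] / P(Y=1).
PAF = (0.17932 − 0.15084) / 0.17932 ≈ 0.1589

PAF ≈ 0.159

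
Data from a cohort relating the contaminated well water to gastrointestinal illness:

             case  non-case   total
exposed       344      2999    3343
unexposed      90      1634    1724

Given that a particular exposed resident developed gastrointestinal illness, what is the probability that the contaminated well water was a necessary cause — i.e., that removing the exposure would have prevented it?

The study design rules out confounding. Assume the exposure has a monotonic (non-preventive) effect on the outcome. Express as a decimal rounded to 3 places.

p₁ = P(outcome | exposed) = 344/3343 = 0.1029
p₀ = P(outcome | unexposed) = 90/1724 = 0.052204
Under exogeneity and monotonicity, PN = (p₁ − p₀) / p₁.
PN = (0.1029 − 0.052204) / 0.1029 = 0.050697 / 0.1029 ≈ 0.4927

PN ≈ 0.493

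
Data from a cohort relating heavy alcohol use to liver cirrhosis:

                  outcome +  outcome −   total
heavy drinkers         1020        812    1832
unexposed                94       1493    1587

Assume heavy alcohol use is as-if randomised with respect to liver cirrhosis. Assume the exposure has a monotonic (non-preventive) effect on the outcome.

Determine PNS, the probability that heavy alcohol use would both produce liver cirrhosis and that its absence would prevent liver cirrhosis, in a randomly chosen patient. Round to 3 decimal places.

p₁ = P(outcome | exposed) = 1020/1832 = 0.55677
p₀ = P(outcome | unexposed) = 94/1587 = 0.059231
Under exogeneity and monotonicity, PNS = p₁ − p₀.
PNS = 0.55677 − 0.059231 = 0.49754

PNS ≈ 0.498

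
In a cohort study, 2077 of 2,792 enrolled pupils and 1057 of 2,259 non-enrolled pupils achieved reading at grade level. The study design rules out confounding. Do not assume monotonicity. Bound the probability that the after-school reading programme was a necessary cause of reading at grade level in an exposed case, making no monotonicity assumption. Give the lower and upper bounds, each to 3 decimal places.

0.371 ≤ PN ≤ 0.715

p₁ = P(outcome | exposed) = 2077/2792 = 0.74391
p₀ = P(outcome | unexposed) = 1057/2259 = 0.46791
Under exogeneity alone the bounds on PN are max{0,(p₁−p₀)/p₁} ≤ PN ≤ min{1,(1−p₀)/p₁}.
  lower = (p₁ − p₀)/p₁ = 0.27601 / 0.74391 ≈ 0.3710
  upper = min{1, (1 − p₀)/p₁} = 0.53209 / 0.74391 ≈ 0.7153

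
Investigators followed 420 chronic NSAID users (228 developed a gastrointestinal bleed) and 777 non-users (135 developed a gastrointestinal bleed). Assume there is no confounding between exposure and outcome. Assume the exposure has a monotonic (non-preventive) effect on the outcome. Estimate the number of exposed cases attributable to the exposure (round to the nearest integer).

about 155 cases

p₁ = P(outcome | exposed) = 228/420 = 0.54286
p₀ = P(outcome | unexposed) = 135/777 = 0.17375
PN = (p₁ − p₀)/p₁ = (0.54286 − 0.17375) / 0.54286 ≈ 0.67994.
Attributable cases ≈ PN × (exposed cases) = 0.67994 × 228 ≈ 155.03.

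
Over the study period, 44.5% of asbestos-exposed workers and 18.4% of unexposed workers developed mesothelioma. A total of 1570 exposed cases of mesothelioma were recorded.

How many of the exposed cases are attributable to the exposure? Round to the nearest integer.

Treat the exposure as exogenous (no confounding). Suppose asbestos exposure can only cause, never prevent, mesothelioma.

about 921 cases

p₁ = 0.445, p₀ = 0.184.
PN = (p₁ − p₀)/p₁ = (0.445 − 0.184) / 0.445 ≈ 0.58652.
Attributable cases ≈ PN × (exposed cases) = 0.58652 × 1570 ≈ 920.83.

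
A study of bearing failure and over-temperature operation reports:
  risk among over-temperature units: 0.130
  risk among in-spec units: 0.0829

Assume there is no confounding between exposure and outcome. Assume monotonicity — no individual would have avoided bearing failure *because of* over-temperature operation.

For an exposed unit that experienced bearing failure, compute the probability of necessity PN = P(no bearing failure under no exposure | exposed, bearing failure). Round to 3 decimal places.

Let p₁ = 0.13, p₀ = 0.0829.
Under exogeneity and monotonicity, PN = (p₁ − p₀) / p₁.
PN = (0.13 − 0.0829) / 0.13 = 0.0471 / 0.13 ≈ 0.3623

PN ≈ 0.362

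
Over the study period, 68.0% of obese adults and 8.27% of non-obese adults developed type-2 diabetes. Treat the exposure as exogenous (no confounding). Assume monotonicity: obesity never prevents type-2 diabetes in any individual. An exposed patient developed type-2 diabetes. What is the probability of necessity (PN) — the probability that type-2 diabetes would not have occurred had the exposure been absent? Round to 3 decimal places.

PN ≈ 0.878

p₁ = 0.68, p₀ = 0.0827.
Under exogeneity and monotonicity, PN = (p₁ − p₀) / p₁.
PN = (0.68 − 0.0827) / 0.68 = 0.5973 / 0.68 ≈ 0.8784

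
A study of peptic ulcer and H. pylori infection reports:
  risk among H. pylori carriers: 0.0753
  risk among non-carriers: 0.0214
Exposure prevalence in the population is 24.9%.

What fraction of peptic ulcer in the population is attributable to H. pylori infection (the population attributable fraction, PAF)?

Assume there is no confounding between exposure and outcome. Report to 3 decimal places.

Let p₁ = 0.0753, p₀ = 0.0214.
Overall risk P(Y=1) = π·p₁ + (1−π)·p₀ = 0.249×0.0753 + 0.751×0.0214 = 0.034821.
Under exogeneity, PAF = [P(Y=1) − p₀] / P(Y=1).
PAF = (0.034821 − 0.0214) / 0.034821 ≈ 0.3854

PAF ≈ 0.385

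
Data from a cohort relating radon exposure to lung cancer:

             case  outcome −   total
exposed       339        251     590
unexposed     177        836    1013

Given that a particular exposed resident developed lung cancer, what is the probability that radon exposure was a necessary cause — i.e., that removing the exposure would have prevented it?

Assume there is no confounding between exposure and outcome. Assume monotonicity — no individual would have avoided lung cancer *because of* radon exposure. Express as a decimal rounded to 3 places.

p₁ = P(outcome | exposed) = 339/590 = 0.57458
p₀ = P(outcome | unexposed) = 177/1013 = 0.17473
Under exogeneity and monotonicity, PN = (p₁ − p₀)/p₁.
PN = (0.57458 − 0.17473) / 0.57458 ≈ 0.6959

PN ≈ 0.696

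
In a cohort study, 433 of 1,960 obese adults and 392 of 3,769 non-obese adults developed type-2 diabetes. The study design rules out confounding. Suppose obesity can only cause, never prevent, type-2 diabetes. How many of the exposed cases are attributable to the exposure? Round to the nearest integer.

about 229 cases

p₁ = P(outcome | exposed) = 433/1960 = 0.22092
p₀ = P(outcome | unexposed) = 392/3769 = 0.10401
PN = (p₁ − p₀)/p₁ = (0.22092 − 0.10401) / 0.22092 ≈ 0.52921.
Attributable cases ≈ PN × (exposed cases) = 0.52921 × 433 ≈ 229.15.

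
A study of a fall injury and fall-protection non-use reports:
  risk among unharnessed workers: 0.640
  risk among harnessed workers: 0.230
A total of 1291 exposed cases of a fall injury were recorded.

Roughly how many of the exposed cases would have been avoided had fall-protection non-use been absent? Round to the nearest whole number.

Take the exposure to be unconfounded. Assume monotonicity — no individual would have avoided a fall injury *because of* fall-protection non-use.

about 827 cases

Let p₁ = 0.64, p₀ = 0.23.
PN = (p₁ − p₀)/p₁ = (0.64 − 0.23) / 0.64 ≈ 0.64062.
Attributable cases ≈ PN × (exposed cases) = 0.64062 × 1291 ≈ 827.05.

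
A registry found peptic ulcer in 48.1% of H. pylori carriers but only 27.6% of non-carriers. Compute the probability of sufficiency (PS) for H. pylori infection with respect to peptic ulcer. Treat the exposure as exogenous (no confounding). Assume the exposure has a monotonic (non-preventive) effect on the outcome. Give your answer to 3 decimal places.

p₁ = 0.481, p₀ = 0.276.
Under exogeneity and monotonicity, PS = (p₁ − p₀) / (1 − p₀).
PS = (0.481 − 0.276) / (1 − 0.276) = 0.205 / 0.724 ≈ 0.2831

PS ≈ 0.283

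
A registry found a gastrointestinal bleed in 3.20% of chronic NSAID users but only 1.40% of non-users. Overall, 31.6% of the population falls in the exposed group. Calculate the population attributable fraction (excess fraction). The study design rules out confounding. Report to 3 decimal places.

PAF ≈ 0.289

p₁ = 0.032, p₀ = 0.014.
Overall risk P(Y=1) = π·p₁ + (1−π)·p₀ = 0.316×0.032 + 0.684×0.014 = 0.019688.
Under exogeneity, PAF = [P(Y=1) − p₀] / P(Y=1).
PAF = (0.019688 − 0.014) / 0.019688 ≈ 0.2889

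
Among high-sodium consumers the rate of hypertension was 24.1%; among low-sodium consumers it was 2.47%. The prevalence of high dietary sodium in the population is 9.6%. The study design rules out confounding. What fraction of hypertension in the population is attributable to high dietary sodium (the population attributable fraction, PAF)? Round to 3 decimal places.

p₁ = 0.241, p₀ = 0.0247.
Overall risk P(Y=1) = π·p₁ + (1−π)·p₀ = 0.096×0.241 + 0.904×0.0247 = 0.045465.
Under exogeneity, PAF = [P(Y=1) − p₀] / P(Y=1).
PAF = (0.045465 − 0.0247) / 0.045465 ≈ 0.4567

PAF ≈ 0.457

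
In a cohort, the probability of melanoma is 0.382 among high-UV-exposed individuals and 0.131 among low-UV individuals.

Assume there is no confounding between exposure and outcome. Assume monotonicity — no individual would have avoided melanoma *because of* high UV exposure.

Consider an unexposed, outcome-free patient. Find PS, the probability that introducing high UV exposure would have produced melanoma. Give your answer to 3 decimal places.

Let p₁ = 0.382, p₀ = 0.131.
Under exogeneity and monotonicity, PS = (p₁ − p₀) / (1 − p₀).
PS = (0.382 − 0.131) / (1 − 0.131) = 0.251 / 0.869 ≈ 0.2888

PS ≈ 0.289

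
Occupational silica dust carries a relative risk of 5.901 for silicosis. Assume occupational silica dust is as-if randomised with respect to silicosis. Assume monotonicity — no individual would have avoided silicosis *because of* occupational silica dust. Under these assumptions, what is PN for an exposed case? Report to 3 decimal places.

PN ≈ 0.831

Under exogeneity and monotonicity, PN = (RR − 1) / RR = 1 − 1/RR.
PN = (5.901 − 1) / 5.901 = 4.901 / 5.901 ≈ 0.8305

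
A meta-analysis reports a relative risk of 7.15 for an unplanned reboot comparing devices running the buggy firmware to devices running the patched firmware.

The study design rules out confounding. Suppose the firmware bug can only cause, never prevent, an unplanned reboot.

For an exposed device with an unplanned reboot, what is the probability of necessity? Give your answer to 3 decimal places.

PN ≈ 0.860

Under exogeneity and monotonicity, PN = (RR − 1) / RR = 1 − 1/RR.
PN = (7.15 − 1) / 7.15 = 6.15 / 7.15 ≈ 0.8601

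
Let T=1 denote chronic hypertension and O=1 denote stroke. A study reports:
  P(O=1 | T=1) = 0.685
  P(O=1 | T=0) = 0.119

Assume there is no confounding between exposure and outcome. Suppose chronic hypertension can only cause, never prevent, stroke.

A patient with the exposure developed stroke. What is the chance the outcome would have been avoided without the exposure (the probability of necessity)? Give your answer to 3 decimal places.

Let p₁ = 0.685, p₀ = 0.119.
Under exogeneity and monotonicity, PN = (p₁ − p₀) / p₁.
PN = (0.685 − 0.119) / 0.685 = 0.566 / 0.685 ≈ 0.8263

PN ≈ 0.826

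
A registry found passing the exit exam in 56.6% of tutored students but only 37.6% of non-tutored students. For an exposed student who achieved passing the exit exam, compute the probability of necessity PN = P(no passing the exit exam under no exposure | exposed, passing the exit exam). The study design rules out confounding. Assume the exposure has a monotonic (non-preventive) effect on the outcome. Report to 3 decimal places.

PN ≈ 0.336

p₁ = 0.566, p₀ = 0.376.
Under exogeneity and monotonicity, PN = (p₁ − p₀) / p₁.
PN = (0.566 − 0.376) / 0.566 = 0.19 / 0.566 ≈ 0.3357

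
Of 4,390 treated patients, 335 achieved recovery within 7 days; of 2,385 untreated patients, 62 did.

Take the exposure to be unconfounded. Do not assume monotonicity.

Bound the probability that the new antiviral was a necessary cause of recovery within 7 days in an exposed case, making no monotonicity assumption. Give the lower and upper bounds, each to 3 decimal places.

0.659 ≤ PN ≤ 1.000

p₁ = P(outcome | exposed) = 335/4390 = 0.07631
p₀ = P(outcome | unexposed) = 62/2385 = 0.025996
Under exogeneity alone the bounds on PN are max{0,(p₁−p₀)/p₁} ≤ PN ≤ min{1,(1−p₀)/p₁}.
  lower = (p₁ − p₀)/p₁ = 0.050314 / 0.07631 ≈ 0.6593
  upper = min{1, (1 − p₀)/p₁} = 0.974 / 0.07631 ≈ 12.7638 → capped at 1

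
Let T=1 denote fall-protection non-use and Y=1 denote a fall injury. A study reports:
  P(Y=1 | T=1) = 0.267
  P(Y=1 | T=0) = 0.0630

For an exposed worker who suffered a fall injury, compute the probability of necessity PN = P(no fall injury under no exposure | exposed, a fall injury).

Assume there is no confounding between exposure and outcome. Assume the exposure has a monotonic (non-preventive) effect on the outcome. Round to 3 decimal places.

Let p₁ = 0.267, p₀ = 0.063.
Under exogeneity and monotonicity, PN = (p₁ − p₀) / p₁.
PN = (0.267 − 0.063) / 0.267 = 0.204 / 0.267 ≈ 0.7640

PN ≈ 0.764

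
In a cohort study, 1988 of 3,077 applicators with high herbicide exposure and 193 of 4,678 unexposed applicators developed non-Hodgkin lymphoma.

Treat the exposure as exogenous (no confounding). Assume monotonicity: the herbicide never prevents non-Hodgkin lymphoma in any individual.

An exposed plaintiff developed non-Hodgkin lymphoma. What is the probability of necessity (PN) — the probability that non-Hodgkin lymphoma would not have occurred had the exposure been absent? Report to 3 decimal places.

p₁ = P(outcome | exposed) = 1988/3077 = 0.64608
p₀ = P(outcome | unexposed) = 193/4678 = 0.041257
Under exogeneity and monotonicity, PN = (p₁ − p₀) / p₁.
PN = (0.64608 − 0.041257) / 0.64608 = 0.60483 / 0.64608 ≈ 0.9361

PN ≈ 0.936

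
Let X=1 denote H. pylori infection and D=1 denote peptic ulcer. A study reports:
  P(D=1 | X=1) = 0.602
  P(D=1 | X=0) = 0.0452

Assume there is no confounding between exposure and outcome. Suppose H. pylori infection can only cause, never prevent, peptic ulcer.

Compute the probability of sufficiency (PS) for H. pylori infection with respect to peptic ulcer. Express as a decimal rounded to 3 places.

Let p₁ = 0.602, p₀ = 0.0452.
Under exogeneity and monotonicity, PS = (p₁ − p₀) / (1 − p₀).
PS = (0.602 − 0.0452) / (1 − 0.0452) = 0.5568 / 0.9548 ≈ 0.5832

PS ≈ 0.583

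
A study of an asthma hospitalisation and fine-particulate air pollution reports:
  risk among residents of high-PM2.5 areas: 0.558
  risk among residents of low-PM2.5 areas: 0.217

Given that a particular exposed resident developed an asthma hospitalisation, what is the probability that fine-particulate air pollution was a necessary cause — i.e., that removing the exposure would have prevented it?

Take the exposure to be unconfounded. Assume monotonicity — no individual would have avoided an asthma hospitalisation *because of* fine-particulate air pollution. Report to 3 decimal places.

Let p₁ = 0.558, p₀ = 0.217.
Under exogeneity and monotonicity, PN = (p₁ − p₀) / p₁.
PN = (0.558 − 0.217) / 0.558 = 0.341 / 0.558 ≈ 0.6111

PN ≈ 0.611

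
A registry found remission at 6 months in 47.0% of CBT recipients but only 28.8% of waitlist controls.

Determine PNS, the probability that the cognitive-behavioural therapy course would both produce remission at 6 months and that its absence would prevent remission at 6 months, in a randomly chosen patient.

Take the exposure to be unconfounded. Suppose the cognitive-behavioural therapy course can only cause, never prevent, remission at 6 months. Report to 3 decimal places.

p₁ = 0.47, p₀ = 0.288.
Under exogeneity and monotonicity, PNS = p₁ − p₀.
PNS = 0.47 − 0.288 = 0.182

PNS ≈ 0.182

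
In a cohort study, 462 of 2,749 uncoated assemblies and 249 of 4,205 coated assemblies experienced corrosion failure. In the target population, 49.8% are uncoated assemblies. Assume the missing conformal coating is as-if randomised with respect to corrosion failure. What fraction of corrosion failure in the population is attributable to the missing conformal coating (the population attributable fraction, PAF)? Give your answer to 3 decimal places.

p₁ = P(outcome | exposed) = 462/2749 = 0.16806
p₀ = P(outcome | unexposed) = 249/4205 = 0.059215
Overall risk P(Y=1) = π·p₁ + (1−π)·p₀ = 0.498×0.16806 + 0.502×0.059215 = 0.11342.
Under exogeneity, PAF = [P(Y=1) − p₀] / P(Y=1).
PAF = (0.11342 − 0.059215) / 0.11342 ≈ 0.4779

PAF ≈ 0.478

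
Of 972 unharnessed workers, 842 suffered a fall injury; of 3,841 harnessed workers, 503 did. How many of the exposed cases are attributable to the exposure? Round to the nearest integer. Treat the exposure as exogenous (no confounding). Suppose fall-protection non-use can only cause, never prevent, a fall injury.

about 715 cases

p₁ = P(outcome | exposed) = 842/972 = 0.86626
p₀ = P(outcome | unexposed) = 503/3841 = 0.13096
PN = (p₁ − p₀)/p₁ = (0.86626 − 0.13096) / 0.86626 ≈ 0.84883.
Attributable cases ≈ PN × (exposed cases) = 0.84883 × 842 ≈ 714.71.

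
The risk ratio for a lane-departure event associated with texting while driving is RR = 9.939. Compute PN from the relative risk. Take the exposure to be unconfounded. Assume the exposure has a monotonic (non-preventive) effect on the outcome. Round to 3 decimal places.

Under exogeneity and monotonicity, PN = (RR − 1) / RR = 1 − 1/RR.
PN = (9.939 − 1) / 9.939 = 8.939 / 9.939 ≈ 0.8994

PN ≈ 0.899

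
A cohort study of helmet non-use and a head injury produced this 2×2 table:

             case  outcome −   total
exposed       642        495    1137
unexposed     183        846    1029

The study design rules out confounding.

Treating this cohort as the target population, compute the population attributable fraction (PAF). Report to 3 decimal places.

p₁ = P(outcome | exposed) = 642/1137 = 0.56464
p₀ = P(outcome | unexposed) = 183/1029 = 0.17784
Exposure prevalence π = 1137/2166 = 0.52493; overall risk P(Y=1) = 0.38089.
Under exogeneity, PAF = [P(Y=1) − p₀]/P(Y=1).
PAF = (0.38089 − 0.17784) / 0.38089 ≈ 0.5331

PAF ≈ 0.533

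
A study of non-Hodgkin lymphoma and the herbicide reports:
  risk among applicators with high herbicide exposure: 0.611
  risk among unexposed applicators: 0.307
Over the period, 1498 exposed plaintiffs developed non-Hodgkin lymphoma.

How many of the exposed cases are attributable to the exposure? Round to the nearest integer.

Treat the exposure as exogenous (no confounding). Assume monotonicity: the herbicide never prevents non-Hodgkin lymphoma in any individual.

about 745 cases

Let p₁ = 0.611, p₀ = 0.307.
PN = (p₁ − p₀)/p₁ = (0.611 − 0.307) / 0.611 ≈ 0.49755.
Attributable cases ≈ PN × (exposed cases) = 0.49755 × 1498 ≈ 745.32.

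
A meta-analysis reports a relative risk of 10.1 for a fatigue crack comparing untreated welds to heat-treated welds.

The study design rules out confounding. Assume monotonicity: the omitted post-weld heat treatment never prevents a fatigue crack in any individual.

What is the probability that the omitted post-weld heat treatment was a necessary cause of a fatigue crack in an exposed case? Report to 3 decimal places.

Under exogeneity and monotonicity, PN = (RR − 1) / RR = 1 − 1/RR.
PN = (10.1 − 1) / 10.1 = 9.1 / 10.1 ≈ 0.9010

PN ≈ 0.901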